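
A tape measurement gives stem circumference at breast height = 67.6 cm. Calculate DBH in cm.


Formula: DBH = C / pi
DBH = 67.6 / pi
pi = 3.14159...
DBH = 21.5 cm

21.5


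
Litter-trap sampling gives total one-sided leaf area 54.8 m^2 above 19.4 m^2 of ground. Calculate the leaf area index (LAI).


Formula: LAI = total leaf area / ground area  (dimensionless)
LAI = 54.8 m^2 / 19.4 m^2
LAI = 2.82

2.82


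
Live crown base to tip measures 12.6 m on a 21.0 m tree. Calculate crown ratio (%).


Formula: Crown Ratio = (Crown Length / Total Height) * 100
CR = (12.6 m / 21.0 m) * 100
CR = 0.6 * 100 = 60.0%

60.0


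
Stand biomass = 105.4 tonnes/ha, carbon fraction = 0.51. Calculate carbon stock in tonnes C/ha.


Formula: Carbon Stock = Biomass * Carbon Fraction
C = 105.4 t/ha * 0.51
C = 53.8 t C/ha

53.8


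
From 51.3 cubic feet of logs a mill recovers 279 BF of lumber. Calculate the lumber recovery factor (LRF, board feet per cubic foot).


Formula: LRF = Lumber Output (BF) / Log Input (ft^3)
LRF = 279 BF / 51.3 ft^3
LRF = 5.44 BF/ft^3

5.44


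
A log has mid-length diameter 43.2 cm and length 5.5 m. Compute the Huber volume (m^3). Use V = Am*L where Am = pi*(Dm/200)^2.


Huber: V = Am * L,  Am = pi*(Dm/200)^2
Am = pi*(43.2/200)^2 = 0.146574 m^2
V = 0.146574*5.5 = 0.8062 m^3

0.8062


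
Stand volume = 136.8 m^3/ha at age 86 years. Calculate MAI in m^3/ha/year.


Formula: MAI = Total Volume / Stand Age
MAI = 136.8 m^3/ha / 86 years
MAI = 1.59 m^3/ha/year

1.59


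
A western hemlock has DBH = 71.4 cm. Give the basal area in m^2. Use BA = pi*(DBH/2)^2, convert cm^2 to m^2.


Formula: BA = pi * (DBH/2)^2 / 10000  (cm^2 to m^2)
Radius = DBH/2 = 71.4/2 = 35.7 cm
BA = pi * 35.7^2 / 10000
   = 4003.9284 cm^2 / 10000
   = 0.4004 m^2

0.4004


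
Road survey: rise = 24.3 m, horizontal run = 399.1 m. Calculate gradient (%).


Formula: Gradient = rise / run * 100
Gradient = 24.3 / 399.1 * 100 = 6.1%

6.1


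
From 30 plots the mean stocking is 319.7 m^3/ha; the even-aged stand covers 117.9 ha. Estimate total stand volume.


Formula: Total Volume = Mean Volume per ha * Total Area
Total Volume = 319.7 m^3/ha * 117.9 ha
Total Volume = 37693 m^3

37693


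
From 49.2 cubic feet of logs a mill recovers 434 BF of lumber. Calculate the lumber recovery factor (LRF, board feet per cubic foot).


Formula: LRF = Lumber Output (BF) / Log Input (ft^3)
LRF = 434 BF / 49.2 ft^3
LRF = 8.82 BF/ft^3

8.82


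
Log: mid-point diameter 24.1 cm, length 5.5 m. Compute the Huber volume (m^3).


Huber: V = Am * L,  Am = pi*(Dm/200)^2
Am = pi*(24.1/200)^2 = 0.045617 m^2
V = 0.045617*5.5 = 0.2509 m^3

0.2509


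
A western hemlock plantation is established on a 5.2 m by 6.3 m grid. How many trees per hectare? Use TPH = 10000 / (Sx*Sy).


Formula: TPH = 10000 m^2/ha / (spacing_x * spacing_y)
Area per tree = 5.2 m * 6.3 m = 32.76 m^2
TPH = 10000 / 32.76 = 305 trees/ha

305


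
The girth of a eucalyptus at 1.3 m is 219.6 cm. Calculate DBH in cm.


Formula: DBH = C / pi
DBH = 219.6 / pi
pi = 3.14159...
DBH = 69.9 cm

69.9


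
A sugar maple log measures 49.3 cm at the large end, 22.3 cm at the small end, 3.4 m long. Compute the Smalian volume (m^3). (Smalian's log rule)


Smalian: V = (A1 + A2)/2 * L,  A = pi*(D/200)^2
A1 = pi*(49.3/200)^2 = 0.19089 m^2
A2 = pi*(22.3/200)^2 = 0.039057 m^2
V = (0.19089+0.039057)/2*3.4 = 0.3909 m^3

0.3909


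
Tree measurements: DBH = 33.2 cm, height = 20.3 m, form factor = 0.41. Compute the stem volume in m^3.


Formula: V = pi * (DBH/200)^2 * H * ff
Radius = DBH/200 = 33.2/200 = 0.166 m
Radius^2 = 0.166^2 = 0.027556 m^2
V = pi * 0.027556 * 20.3 * 0.41
V = 0.721 m^3

0.721


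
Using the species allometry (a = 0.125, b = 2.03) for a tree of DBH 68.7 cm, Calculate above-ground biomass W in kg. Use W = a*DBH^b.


Formula: W = a * DBH^b  (allometric power law)
DBH^b = 68.7^2.03 = 5358.2402
W = 0.125 * 5358.2402 = 669.8 kg

669.8


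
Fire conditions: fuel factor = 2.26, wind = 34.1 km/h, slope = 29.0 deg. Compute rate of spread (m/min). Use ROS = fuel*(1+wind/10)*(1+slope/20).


Formula: ROS = fuel * (1 + wind/10) * (1 + slope/20)
Wind factor = 1 + 34.1/10 = 4.41
Slope factor = 1 + 29.0/20 = 2.45
ROS = 2.26 * 4.41 * 2.45 = 24.42 m/min

24.42


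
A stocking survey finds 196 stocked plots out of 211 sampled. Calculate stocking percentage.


Formula: Stocking % = stocked plots / total plots * 100
Stocking = 196 / 211 * 100
Stocking = 0.9289 * 100 = 92.9%

92.9


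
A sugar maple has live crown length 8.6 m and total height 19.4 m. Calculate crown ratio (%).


Formula: Crown Ratio = (Crown Length / Total Height) * 100
CR = (8.6 m / 19.4 m) * 100
CR = 0.4433 * 100 = 44.3%

44.3


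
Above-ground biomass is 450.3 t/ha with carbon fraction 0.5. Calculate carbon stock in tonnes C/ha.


Formula: Carbon Stock = Biomass * Carbon Fraction
C = 450.3 t/ha * 0.5
C = 225.2 t C/ha

225.2


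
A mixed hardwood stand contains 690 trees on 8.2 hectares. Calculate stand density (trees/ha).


Formula: Stand Density = N_trees / Area_ha
Density = 690 trees / 8.2 ha
Density = 84 trees/ha

84


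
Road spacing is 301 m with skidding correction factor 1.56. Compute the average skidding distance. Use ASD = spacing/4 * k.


Formula: ASD = (spacing / 4) * correction
Uncorrected distance = spacing / 4 = 301 / 4 = 75.25 m
ASD = 75.25 * 1.56 = 117 m

117


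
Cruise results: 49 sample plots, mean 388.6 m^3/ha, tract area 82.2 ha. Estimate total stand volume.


Formula: Total Volume = Mean Volume per ha * Total Area
Total Volume = 388.6 m^3/ha * 82.2 ha
Total Volume = 31943 m^3

31943


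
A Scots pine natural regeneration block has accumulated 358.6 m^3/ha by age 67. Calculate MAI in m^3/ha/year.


Formula: MAI = Total Volume / Stand Age
MAI = 358.6 m^3/ha / 67 years
MAI = 5.35 m^3/ha/year

5.35


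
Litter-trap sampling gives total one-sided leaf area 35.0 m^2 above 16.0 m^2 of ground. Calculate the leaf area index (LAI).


Formula: LAI = total leaf area / ground area  (dimensionless)
LAI = 35.0 m^2 / 16.0 m^2
LAI = 2.19

2.19


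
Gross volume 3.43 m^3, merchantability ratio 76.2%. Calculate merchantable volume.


Formula: MV = V_total * (merchantable_pct / 100)
Merchantable fraction = 76.2% / 100 = 0.762
MV = 3.43 m^3 * 0.762 = 2.614 m^3

2.614


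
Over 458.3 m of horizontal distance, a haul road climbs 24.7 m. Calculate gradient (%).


Formula: Gradient = rise / run * 100
Gradient = 24.7 / 458.3 * 100 = 5.4%

5.4


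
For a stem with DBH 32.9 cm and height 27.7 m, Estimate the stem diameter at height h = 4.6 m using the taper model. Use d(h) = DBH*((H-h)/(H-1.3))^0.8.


Taper: d(h) = DBH * ((H - h) / (H - 1.3))^0.8
Numerator = H - h = 27.7 - 4.6 = 23.1 m
Denominator = H - 1.3 = 27.7 - 1.3 = 26.4 m
Ratio = 23.1 / 26.4 = 0.875
d = 32.9 * 0.875^0.8 = 29.6 cm

29.6


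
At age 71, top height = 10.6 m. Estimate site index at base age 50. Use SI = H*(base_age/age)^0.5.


Formula: SI = H_dom * (base_age / age)^0.5
Age ratio = 50 / 71 = 0.70423
sqrt(age_ratio) = 0.83918
SI = 10.6 * 0.83918 = 8.9 m

8.9


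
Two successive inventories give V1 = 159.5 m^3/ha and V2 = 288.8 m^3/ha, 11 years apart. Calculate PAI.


Formula: PAI = (V_T2 - V_T1) / (T2 - T1)
Volume increment = 288.8 - 159.5 = 129.3 m^3/ha
PAI = 129.3 / 11 = 11.75 m^3/ha/year

11.75


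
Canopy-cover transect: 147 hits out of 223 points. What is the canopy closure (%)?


Formula: Canopy closure = covered points / total points * 100
Closure = 147 / 223 * 100
Closure = 0.6592 * 100 = 65.9%

65.9


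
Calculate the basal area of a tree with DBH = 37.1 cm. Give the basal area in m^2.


Formula: BA = pi * (DBH/2)^2 / 10000  (cm^2 to m^2)
Radius = DBH/2 = 37.1/2 = 18.55 cm
BA = pi * 18.55^2 / 10000
   = 1081.0299 cm^2 / 10000
   = 0.1081 m^2

0.1081


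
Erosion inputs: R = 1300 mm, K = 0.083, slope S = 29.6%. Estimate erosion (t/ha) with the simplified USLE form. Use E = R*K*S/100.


Formula: E = R * K * S / 100  (simplified USLE)
R * K = 1300 * 0.083 = 107.9
E = 107.9 * 29.6 / 100 = 31.94 t/ha

31.94


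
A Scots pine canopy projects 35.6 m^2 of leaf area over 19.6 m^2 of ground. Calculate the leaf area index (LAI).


Formula: LAI = total leaf area / ground area  (dimensionless)
LAI = 35.6 m^2 / 19.6 m^2
LAI = 1.82

1.82


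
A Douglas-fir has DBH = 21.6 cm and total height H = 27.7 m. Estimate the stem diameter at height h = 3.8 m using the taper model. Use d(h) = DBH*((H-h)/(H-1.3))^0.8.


Taper: d(h) = DBH * ((H - h) / (H - 1.3))^0.8
Numerator = H - h = 27.7 - 3.8 = 23.9 m
Denominator = H - 1.3 = 27.7 - 1.3 = 26.4 m
Ratio = 23.9 / 26.4 = 0.9053
d = 21.6 * 0.9053^0.8 = 19.9 cm

19.9


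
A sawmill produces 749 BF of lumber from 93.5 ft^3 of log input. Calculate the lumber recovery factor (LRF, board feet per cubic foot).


Formula: LRF = Lumber Output (BF) / Log Input (ft^3)
LRF = 749 BF / 93.5 ft^3
LRF = 8.01 BF/ft^3

8.01


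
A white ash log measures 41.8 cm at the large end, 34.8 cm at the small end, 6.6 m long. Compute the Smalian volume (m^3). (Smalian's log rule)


Smalian: V = (A1 + A2)/2 * L,  A = pi*(D/200)^2
A1 = pi*(41.8/200)^2 = 0.137228 m^2
A2 = pi*(34.8/200)^2 = 0.095115 m^2
V = (0.137228+0.095115)/2*6.6 = 0.7667 m^3

0.7667


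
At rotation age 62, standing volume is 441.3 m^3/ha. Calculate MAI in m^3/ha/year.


Formula: MAI = Total Volume / Stand Age
MAI = 441.3 m^3/ha / 62 years
MAI = 7.12 m^3/ha/year

7.12


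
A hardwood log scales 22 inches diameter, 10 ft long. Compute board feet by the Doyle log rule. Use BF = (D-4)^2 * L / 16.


Doyle: BF = (D - 4)^2 * L / 16
Adjusted diameter = 22 - 4 = 18 in
(D-4)^2 = 18^2 = 324
BF = 324 * 10 / 16 = 203 BF

203


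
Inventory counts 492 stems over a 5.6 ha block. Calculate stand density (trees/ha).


Formula: Stand Density = N_trees / Area_ha
Density = 492 trees / 5.6 ha
Density = 88 trees/ha

88


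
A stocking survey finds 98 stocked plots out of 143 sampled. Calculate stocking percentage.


Formula: Stocking % = stocked plots / total plots * 100
Stocking = 98 / 143 * 100
Stocking = 0.6853 * 100 = 68.5%

68.5


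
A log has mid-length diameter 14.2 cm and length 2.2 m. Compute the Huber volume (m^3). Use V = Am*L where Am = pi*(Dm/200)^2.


Huber: V = Am * L,  Am = pi*(Dm/200)^2
Am = pi*(14.2/200)^2 = 0.015837 m^2
V = 0.015837*2.2 = 0.0348 m^3

0.0348


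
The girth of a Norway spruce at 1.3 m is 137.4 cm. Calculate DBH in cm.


Formula: DBH = C / pi
DBH = 137.4 / pi
pi = 3.14159...
DBH = 43.7 cm

43.7


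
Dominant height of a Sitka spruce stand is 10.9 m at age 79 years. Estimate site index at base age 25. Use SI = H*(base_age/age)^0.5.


Formula: SI = H_dom * (base_age / age)^0.5
Age ratio = 25 / 79 = 0.31646
sqrt(age_ratio) = 0.56254
SI = 10.9 * 0.56254 = 6.1 m

6.1


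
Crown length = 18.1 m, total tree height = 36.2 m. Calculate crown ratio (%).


Formula: Crown Ratio = (Crown Length / Total Height) * 100
CR = (18.1 m / 36.2 m) * 100
CR = 0.5 * 100 = 50.0%

50.0


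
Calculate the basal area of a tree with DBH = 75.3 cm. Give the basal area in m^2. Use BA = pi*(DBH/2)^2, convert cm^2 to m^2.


Formula: BA = pi * (DBH/2)^2 / 10000  (cm^2 to m^2)
Radius = DBH/2 = 75.3/2 = 37.65 cm
BA = pi * 37.65^2 / 10000
   = 4453.2783 cm^2 / 10000
   = 0.4453 m^2

0.4453


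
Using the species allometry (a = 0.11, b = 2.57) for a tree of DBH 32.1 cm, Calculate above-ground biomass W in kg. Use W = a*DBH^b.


Formula: W = a * DBH^b  (allometric power law)
DBH^b = 32.1^2.57 = 7442.4844
W = 0.11 * 7442.4844 = 818.7 kg

818.7


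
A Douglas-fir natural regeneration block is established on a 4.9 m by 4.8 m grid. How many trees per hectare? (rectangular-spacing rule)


Formula: TPH = 10000 m^2/ha / (spacing_x * spacing_y)
Area per tree = 4.9 m * 4.8 m = 23.52 m^2
TPH = 10000 / 23.52 = 425 trees/ha

425


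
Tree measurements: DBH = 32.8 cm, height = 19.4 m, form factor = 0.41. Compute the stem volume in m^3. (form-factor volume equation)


Formula: V = pi * (DBH/200)^2 * H * ff
Radius = DBH/200 = 32.8/200 = 0.164 m
Radius^2 = 0.164^2 = 0.026896 m^2
V = pi * 0.026896 * 19.4 * 0.41
V = 0.672 m^3

0.672


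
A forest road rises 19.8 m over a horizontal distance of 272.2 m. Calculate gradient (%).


Formula: Gradient = rise / run * 100
Gradient = 19.8 / 272.2 * 100 = 7.3%

7.3


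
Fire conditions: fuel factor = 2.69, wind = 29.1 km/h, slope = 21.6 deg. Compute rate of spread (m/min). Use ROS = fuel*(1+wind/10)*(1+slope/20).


Formula: ROS = fuel * (1 + wind/10) * (1 + slope/20)
Wind factor = 1 + 29.1/10 = 3.91
Slope factor = 1 + 21.6/20 = 2.08
ROS = 2.69 * 3.91 * 2.08 = 21.88 m/min

21.88


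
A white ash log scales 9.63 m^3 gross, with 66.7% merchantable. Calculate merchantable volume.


Formula: MV = V_total * (merchantable_pct / 100)
Merchantable fraction = 66.7% / 100 = 0.667
MV = 9.63 m^3 * 0.667 = 6.423 m^3

6.423


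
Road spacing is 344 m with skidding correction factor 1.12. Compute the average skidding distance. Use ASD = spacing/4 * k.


Formula: ASD = (spacing / 4) * correction
Uncorrected distance = spacing / 4 = 344 / 4 = 86 m
ASD = 86 * 1.12 = 96 m

96


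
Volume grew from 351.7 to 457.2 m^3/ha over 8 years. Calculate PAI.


Formula: PAI = (V_T2 - V_T1) / (T2 - T1)
Volume increment = 457.2 - 351.7 = 105.5 m^3/ha
PAI = 105.5 / 8 = 13.19 m^3/ha/year

13.19


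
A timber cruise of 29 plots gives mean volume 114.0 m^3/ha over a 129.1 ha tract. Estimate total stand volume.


Formula: Total Volume = Mean Volume per ha * Total Area
Total Volume = 114.0 m^3/ha * 129.1 ha
Total Volume = 14717 m^3

14717


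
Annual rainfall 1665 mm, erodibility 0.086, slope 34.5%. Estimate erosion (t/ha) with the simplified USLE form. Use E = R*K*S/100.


Formula: E = R * K * S / 100  (simplified USLE)
R * K = 1665 * 0.086 = 143.19
E = 143.19 * 34.5 / 100 = 49.4 t/ha

49.4


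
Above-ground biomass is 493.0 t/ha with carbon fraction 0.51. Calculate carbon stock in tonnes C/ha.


Formula: Carbon Stock = Biomass * Carbon Fraction
C = 493.0 t/ha * 0.51
C = 251.4 t C/ha

251.4


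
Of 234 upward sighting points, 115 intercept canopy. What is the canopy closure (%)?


Formula: Canopy closure = covered points / total points * 100
Closure = 115 / 234 * 100
Closure = 0.4915 * 100 = 49.1%

49.1


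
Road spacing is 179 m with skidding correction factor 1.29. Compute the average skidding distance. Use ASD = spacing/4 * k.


Formula: ASD = (spacing / 4) * correction
Uncorrected distance = spacing / 4 = 179 / 4 = 44.75 m
ASD = 44.75 * 1.29 = 58 m

58


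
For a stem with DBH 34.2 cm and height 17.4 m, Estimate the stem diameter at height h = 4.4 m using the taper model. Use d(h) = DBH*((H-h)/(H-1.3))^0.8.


Taper: d(h) = DBH * ((H - h) / (H - 1.3))^0.8
Numerator = H - h = 17.4 - 4.4 = 13.0 m
Denominator = H - 1.3 = 17.4 - 1.3 = 16.1 m
Ratio = 13.0 / 16.1 = 0.80745
d = 34.2 * 0.80745^0.8 = 28.8 cm

28.8


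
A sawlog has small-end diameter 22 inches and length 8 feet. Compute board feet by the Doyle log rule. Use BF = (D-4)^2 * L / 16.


Doyle: BF = (D - 4)^2 * L / 16
Adjusted diameter = 22 - 4 = 18 in
(D-4)^2 = 18^2 = 324
BF = 324 * 8 / 16 = 162 BF

162


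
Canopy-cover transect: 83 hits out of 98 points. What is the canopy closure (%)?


Formula: Canopy closure = covered points / total points * 100
Closure = 83 / 98 * 100
Closure = 0.8469 * 100 = 84.7%

84.7


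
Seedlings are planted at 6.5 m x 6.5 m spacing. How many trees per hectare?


Formula: TPH = 10000 m^2/ha / (spacing_x * spacing_y)
Area per tree = 6.5 m * 6.5 m = 42.25 m^2
TPH = 10000 / 42.25 = 237 trees/ha

237


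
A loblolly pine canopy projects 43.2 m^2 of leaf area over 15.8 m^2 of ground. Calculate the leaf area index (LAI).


Formula: LAI = total leaf area / ground area  (dimensionless)
LAI = 43.2 m^2 / 15.8 m^2
LAI = 2.73

2.73


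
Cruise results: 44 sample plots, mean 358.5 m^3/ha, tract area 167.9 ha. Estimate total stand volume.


Formula: Total Volume = Mean Volume per ha * Total Area
Total Volume = 358.5 m^3/ha * 167.9 ha
Total Volume = 60192 m^3

60192


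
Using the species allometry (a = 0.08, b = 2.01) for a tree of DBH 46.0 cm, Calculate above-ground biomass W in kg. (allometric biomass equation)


Formula: W = a * DBH^b  (allometric power law)
DBH^b = 46.0^2.01 = 2198.5849
W = 0.08 * 2198.5849 = 175.9 kg

175.9


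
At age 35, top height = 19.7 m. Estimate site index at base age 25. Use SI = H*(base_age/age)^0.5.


Formula: SI = H_dom * (base_age / age)^0.5
Age ratio = 25 / 35 = 0.71429
sqrt(age_ratio) = 0.84515
SI = 19.7 * 0.84515 = 16.6 m

16.6


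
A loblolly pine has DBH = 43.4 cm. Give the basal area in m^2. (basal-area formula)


Formula: BA = pi * (DBH/2)^2 / 10000  (cm^2 to m^2)
Radius = DBH/2 = 43.4/2 = 21.7 cm
BA = pi * 21.7^2 / 10000
   = 1479.3446 cm^2 / 10000
   = 0.1479 m^2

0.1479


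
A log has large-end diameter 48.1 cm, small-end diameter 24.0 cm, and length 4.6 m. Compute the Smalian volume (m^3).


Smalian: V = (A1 + A2)/2 * L,  A = pi*(D/200)^2
A1 = pi*(48.1/200)^2 = 0.181711 m^2
A2 = pi*(24.0/200)^2 = 0.045239 m^2
V = (0.181711+0.045239)/2*4.6 = 0.522 m^3

0.522


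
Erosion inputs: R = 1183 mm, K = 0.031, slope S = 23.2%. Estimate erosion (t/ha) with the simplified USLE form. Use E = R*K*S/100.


Formula: E = R * K * S / 100  (simplified USLE)
R * K = 1183 * 0.031 = 36.673
E = 36.673 * 23.2 / 100 = 8.51 t/ha

8.51


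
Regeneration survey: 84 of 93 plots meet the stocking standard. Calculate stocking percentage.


Formula: Stocking % = stocked plots / total plots * 100
Stocking = 84 / 93 * 100
Stocking = 0.9032 * 100 = 90.3%

90.3


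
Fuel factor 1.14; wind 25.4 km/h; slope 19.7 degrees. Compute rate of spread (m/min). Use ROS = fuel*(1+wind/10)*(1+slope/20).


Formula: ROS = fuel * (1 + wind/10) * (1 + slope/20)
Wind factor = 1 + 25.4/10 = 3.54
Slope factor = 1 + 19.7/20 = 1.985
ROS = 1.14 * 3.54 * 1.985 = 8.01 m/min

8.01


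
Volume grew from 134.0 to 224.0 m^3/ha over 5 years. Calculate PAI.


Formula: PAI = (V_T2 - V_T1) / (T2 - T1)
Volume increment = 224.0 - 134.0 = 90.0 m^3/ha
PAI = 90.0 / 5 = 18.0 m^3/ha/year

18.0


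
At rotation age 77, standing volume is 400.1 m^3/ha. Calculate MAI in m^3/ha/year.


Formula: MAI = Total Volume / Stand Age
MAI = 400.1 m^3/ha / 77 years
MAI = 5.2 m^3/ha/year

5.2


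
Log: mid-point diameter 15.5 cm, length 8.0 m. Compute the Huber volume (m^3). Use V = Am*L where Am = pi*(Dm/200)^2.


Huber: V = Am * L,  Am = pi*(Dm/200)^2
Am = pi*(15.5/200)^2 = 0.018869 m^2
V = 0.018869*8.0 = 0.151 m^3

0.151


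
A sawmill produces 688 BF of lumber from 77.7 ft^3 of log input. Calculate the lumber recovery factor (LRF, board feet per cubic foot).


Formula: LRF = Lumber Output (BF) / Log Input (ft^3)
LRF = 688 BF / 77.7 ft^3
LRF = 8.85 BF/ft^3

8.85


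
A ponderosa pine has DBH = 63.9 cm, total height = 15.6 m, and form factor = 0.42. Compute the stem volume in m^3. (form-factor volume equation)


Formula: V = pi * (DBH/200)^2 * H * ff
Radius = DBH/200 = 63.9/200 = 0.3195 m
Radius^2 = 0.3195^2 = 0.10208025 m^2
V = pi * 0.10208025 * 15.6 * 0.42
V = 2.101 m^3

2.101


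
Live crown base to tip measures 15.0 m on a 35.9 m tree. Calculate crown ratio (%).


Formula: Crown Ratio = (Crown Length / Total Height) * 100
CR = (15.0 m / 35.9 m) * 100
CR = 0.4178 * 100 = 41.8%

41.8


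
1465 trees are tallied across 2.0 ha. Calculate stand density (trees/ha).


Formula: Stand Density = N_trees / Area_ha
Density = 1465 trees / 2.0 ha
Density = 733 trees/ha

733


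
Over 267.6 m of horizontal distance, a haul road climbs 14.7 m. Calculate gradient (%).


Formula: Gradient = rise / run * 100
Gradient = 14.7 / 267.6 * 100 = 5.5%

5.5


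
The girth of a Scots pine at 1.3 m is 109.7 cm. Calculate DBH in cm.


Formula: DBH = C / pi
DBH = 109.7 / pi
pi = 3.14159...
DBH = 34.9 cm

34.9


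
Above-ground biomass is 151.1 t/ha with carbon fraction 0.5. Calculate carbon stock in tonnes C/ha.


Formula: Carbon Stock = Biomass * Carbon Fraction
C = 151.1 t/ha * 0.5
C = 75.6 t C/ha

75.6


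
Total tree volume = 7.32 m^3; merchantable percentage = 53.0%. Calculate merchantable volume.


Formula: MV = V_total * (merchantable_pct / 100)
Merchantable fraction = 53.0% / 100 = 0.53
MV = 7.32 m^3 * 0.53 = 3.88 m^3

3.88


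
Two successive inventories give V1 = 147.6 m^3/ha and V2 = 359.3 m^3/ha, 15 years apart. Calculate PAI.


Formula: PAI = (V_T2 - V_T1) / (T2 - T1)
Volume increment = 359.3 - 147.6 = 211.7 m^3/ha
PAI = 211.7 / 15 = 14.11 m^3/ha/year

14.11


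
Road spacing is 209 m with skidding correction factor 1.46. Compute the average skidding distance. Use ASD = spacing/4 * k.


Formula: ASD = (spacing / 4) * correction
Uncorrected distance = spacing / 4 = 209 / 4 = 52.25 m
ASD = 52.25 * 1.46 = 76 m

76


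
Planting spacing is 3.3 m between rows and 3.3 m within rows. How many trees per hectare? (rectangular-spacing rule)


Formula: TPH = 10000 m^2/ha / (spacing_x * spacing_y)
Area per tree = 3.3 m * 3.3 m = 10.89 m^2
TPH = 10000 / 10.89 = 918 trees/ha

918


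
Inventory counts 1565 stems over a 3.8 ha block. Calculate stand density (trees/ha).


Formula: Stand Density = N_trees / Area_ha
Density = 1565 trees / 3.8 ha
Density = 412 trees/ha

412


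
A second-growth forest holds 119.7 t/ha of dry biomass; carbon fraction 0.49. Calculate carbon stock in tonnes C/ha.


Formula: Carbon Stock = Biomass * Carbon Fraction
C = 119.7 t/ha * 0.49
C = 58.7 t C/ha

58.7


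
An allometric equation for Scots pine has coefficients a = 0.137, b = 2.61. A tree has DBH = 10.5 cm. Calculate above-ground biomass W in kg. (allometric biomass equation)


Formula: W = a * DBH^b  (allometric power law)
DBH^b = 10.5^2.61 = 462.7049
W = 0.137 * 462.7049 = 63.4 kg

63.4


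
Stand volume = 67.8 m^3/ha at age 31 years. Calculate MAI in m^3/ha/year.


Formula: MAI = Total Volume / Stand Age
MAI = 67.8 m^3/ha / 31 years
MAI = 2.19 m^3/ha/year

2.19


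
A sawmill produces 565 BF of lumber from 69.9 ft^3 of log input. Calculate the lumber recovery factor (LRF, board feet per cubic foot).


Formula: LRF = Lumber Output (BF) / Log Input (ft^3)
LRF = 565 BF / 69.9 ft^3
LRF = 8.08 BF/ft^3

8.08


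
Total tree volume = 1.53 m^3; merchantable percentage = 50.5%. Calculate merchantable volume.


Formula: MV = V_total * (merchantable_pct / 100)
Merchantable fraction = 50.5% / 100 = 0.505
MV = 1.53 m^3 * 0.505 = 0.773 m^3

0.773


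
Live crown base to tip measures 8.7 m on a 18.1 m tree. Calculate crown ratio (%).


Formula: Crown Ratio = (Crown Length / Total Height) * 100
CR = (8.7 m / 18.1 m) * 100
CR = 0.4807 * 100 = 48.1%

48.1


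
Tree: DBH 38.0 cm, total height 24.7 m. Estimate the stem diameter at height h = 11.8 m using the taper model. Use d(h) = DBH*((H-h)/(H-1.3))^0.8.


Taper: d(h) = DBH * ((H - h) / (H - 1.3))^0.8
Numerator = H - h = 24.7 - 11.8 = 12.9 m
Denominator = H - 1.3 = 24.7 - 1.3 = 23.4 m
Ratio = 12.9 / 23.4 = 0.55128
d = 38.0 * 0.55128^0.8 = 23.6 cm

23.6


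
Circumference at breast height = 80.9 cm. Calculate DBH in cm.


Formula: DBH = C / pi
DBH = 80.9 / pi
pi = 3.14159...
DBH = 25.8 cm

25.8


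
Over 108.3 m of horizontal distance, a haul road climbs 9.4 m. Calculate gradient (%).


Formula: Gradient = rise / run * 100
Gradient = 9.4 / 108.3 * 100 = 8.7%

8.7


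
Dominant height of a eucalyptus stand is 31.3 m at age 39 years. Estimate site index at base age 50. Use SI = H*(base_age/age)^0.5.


Formula: SI = H_dom * (base_age / age)^0.5
Age ratio = 50 / 39 = 1.28205
sqrt(age_ratio) = 1.13228
SI = 31.3 * 1.13228 = 35.4 m

35.4


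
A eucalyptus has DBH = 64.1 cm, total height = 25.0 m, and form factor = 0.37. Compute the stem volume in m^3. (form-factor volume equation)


Formula: V = pi * (DBH/200)^2 * H * ff
Radius = DBH/200 = 64.1/200 = 0.3205 m
Radius^2 = 0.3205^2 = 0.10272025 m^2
V = pi * 0.10272025 * 25.0 * 0.37
V = 2.985 m^3

2.985


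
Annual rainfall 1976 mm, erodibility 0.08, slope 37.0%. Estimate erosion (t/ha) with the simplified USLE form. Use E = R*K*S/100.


Formula: E = R * K * S / 100  (simplified USLE)
R * K = 1976 * 0.08 = 158.08
E = 158.08 * 37.0 / 100 = 58.49 t/ha

58.49


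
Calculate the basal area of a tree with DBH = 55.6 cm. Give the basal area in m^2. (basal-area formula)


Formula: BA = pi * (DBH/2)^2 / 10000  (cm^2 to m^2)
Radius = DBH/2 = 55.6/2 = 27.8 cm
BA = pi * 27.8^2 / 10000
   = 2427.9485 cm^2 / 10000
   = 0.2428 m^2

0.2428


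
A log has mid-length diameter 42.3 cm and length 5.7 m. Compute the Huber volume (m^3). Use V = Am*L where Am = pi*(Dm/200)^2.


Huber: V = Am * L,  Am = pi*(Dm/200)^2
Am = pi*(42.3/200)^2 = 0.140531 m^2
V = 0.140531*5.7 = 0.801 m^3

0.801


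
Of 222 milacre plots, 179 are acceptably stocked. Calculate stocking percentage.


Formula: Stocking % = stocked plots / total plots * 100
Stocking = 179 / 222 * 100
Stocking = 0.8063 * 100 = 80.6%

80.6


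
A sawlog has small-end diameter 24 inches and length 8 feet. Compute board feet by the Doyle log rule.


Doyle: BF = (D - 4)^2 * L / 16
Adjusted diameter = 24 - 4 = 20 in
(D-4)^2 = 20^2 = 400
BF = 400 * 8 / 16 = 200 BF

200


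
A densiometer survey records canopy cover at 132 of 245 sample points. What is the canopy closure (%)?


Formula: Canopy closure = covered points / total points * 100
Closure = 132 / 245 * 100
Closure = 0.5388 * 100 = 53.9%

53.9


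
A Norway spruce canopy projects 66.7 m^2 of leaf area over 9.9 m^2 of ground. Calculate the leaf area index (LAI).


Formula: LAI = total leaf area / ground area  (dimensionless)
LAI = 66.7 m^2 / 9.9 m^2
LAI = 6.74

6.74


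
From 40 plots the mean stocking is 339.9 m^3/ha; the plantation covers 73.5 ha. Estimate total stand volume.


Formula: Total Volume = Mean Volume per ha * Total Area
Total Volume = 339.9 m^3/ha * 73.5 ha
Total Volume = 24983 m^3

24983


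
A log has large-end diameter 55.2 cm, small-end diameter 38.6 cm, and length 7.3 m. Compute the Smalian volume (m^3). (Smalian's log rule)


Smalian: V = (A1 + A2)/2 * L,  A = pi*(D/200)^2
A1 = pi*(55.2/200)^2 = 0.239314 m^2
A2 = pi*(38.6/200)^2 = 0.117021 m^2
V = (0.239314+0.117021)/2*7.3 = 1.3006 m^3

1.3006


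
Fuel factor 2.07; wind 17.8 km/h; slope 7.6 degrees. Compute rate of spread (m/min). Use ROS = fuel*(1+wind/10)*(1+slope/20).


Formula: ROS = fuel * (1 + wind/10) * (1 + slope/20)
Wind factor = 1 + 17.8/10 = 2.78
Slope factor = 1 + 7.6/20 = 1.38
ROS = 2.07 * 2.78 * 1.38 = 7.94 m/min

7.94


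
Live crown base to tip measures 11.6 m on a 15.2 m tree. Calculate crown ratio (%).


Formula: Crown Ratio = (Crown Length / Total Height) * 100
CR = (11.6 m / 15.2 m) * 100
CR = 0.7632 * 100 = 76.3%

76.3


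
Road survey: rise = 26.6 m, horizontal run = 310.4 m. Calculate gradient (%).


Formula: Gradient = rise / run * 100
Gradient = 26.6 / 310.4 * 100 = 8.6%

8.6


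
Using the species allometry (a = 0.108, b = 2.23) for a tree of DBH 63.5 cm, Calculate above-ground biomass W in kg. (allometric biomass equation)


Formula: W = a * DBH^b  (allometric power law)
DBH^b = 63.5^2.23 = 10475.7568
W = 0.108 * 10475.7568 = 1131.4 kg

1131.4


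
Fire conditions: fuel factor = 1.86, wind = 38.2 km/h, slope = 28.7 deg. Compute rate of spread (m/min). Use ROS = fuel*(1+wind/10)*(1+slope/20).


Formula: ROS = fuel * (1 + wind/10) * (1 + slope/20)
Wind factor = 1 + 38.2/10 = 4.82
Slope factor = 1 + 28.7/20 = 2.435
ROS = 1.86 * 4.82 * 2.435 = 21.83 m/min

21.83


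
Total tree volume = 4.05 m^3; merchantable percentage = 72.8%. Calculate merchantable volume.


Formula: MV = V_total * (merchantable_pct / 100)
Merchantable fraction = 72.8% / 100 = 0.728
MV = 4.05 m^3 * 0.728 = 2.948 m^3

2.948


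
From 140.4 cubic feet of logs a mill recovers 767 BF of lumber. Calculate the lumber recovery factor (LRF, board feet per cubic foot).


Formula: LRF = Lumber Output (BF) / Log Input (ft^3)
LRF = 767 BF / 140.4 ft^3
LRF = 5.46 BF/ft^3

5.46


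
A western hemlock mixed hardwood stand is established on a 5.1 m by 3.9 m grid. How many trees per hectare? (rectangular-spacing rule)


Formula: TPH = 10000 m^2/ha / (spacing_x * spacing_y)
Area per tree = 5.1 m * 3.9 m = 19.89 m^2
TPH = 10000 / 19.89 = 503 trees/ha

503


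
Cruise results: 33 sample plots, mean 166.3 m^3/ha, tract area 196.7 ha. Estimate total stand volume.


Formula: Total Volume = Mean Volume per ha * Total Area
Total Volume = 166.3 m^3/ha * 196.7 ha
Total Volume = 32711 m^3

32711


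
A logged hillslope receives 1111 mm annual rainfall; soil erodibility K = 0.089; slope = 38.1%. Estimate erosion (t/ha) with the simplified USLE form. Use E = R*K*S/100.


Formula: E = R * K * S / 100  (simplified USLE)
R * K = 1111 * 0.089 = 98.879
E = 98.879 * 38.1 / 100 = 37.67 t/ha

37.67


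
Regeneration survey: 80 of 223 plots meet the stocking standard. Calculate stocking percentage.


Formula: Stocking % = stocked plots / total plots * 100
Stocking = 80 / 223 * 100
Stocking = 0.3587 * 100 = 35.9%

35.9


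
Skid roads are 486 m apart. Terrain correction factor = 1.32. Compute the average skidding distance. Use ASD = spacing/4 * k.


Formula: ASD = (spacing / 4) * correction
Uncorrected distance = spacing / 4 = 486 / 4 = 121.5 m
ASD = 121.5 * 1.32 = 160 m

160


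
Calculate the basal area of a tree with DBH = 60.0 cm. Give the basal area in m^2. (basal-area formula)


Formula: BA = pi * (DBH/2)^2 / 10000  (cm^2 to m^2)
Radius = DBH/2 = 60.0/2 = 30.0 cm
BA = pi * 30.0^2 / 10000
   = 2827.4334 cm^2 / 10000
   = 0.2827 m^2

0.2827


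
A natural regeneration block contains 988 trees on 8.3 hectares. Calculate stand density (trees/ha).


Formula: Stand Density = N_trees / Area_ha
Density = 988 trees / 8.3 ha
Density = 119 trees/ha

119


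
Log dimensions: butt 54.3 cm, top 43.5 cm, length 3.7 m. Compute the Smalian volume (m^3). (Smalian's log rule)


Smalian: V = (A1 + A2)/2 * L,  A = pi*(D/200)^2
A1 = pi*(54.3/200)^2 = 0.231574 m^2
A2 = pi*(43.5/200)^2 = 0.148617 m^2
V = (0.231574+0.148617)/2*3.7 = 0.7034 m^3

0.7034


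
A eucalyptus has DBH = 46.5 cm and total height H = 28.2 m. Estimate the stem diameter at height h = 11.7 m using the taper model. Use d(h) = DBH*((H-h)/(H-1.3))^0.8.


Taper: d(h) = DBH * ((H - h) / (H - 1.3))^0.8
Numerator = H - h = 28.2 - 11.7 = 16.5 m
Denominator = H - 1.3 = 28.2 - 1.3 = 26.9 m
Ratio = 16.5 / 26.9 = 0.61338
d = 46.5 * 0.61338^0.8 = 31.5 cm

31.5


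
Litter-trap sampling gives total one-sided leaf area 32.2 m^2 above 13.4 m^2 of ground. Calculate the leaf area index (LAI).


Formula: LAI = total leaf area / ground area  (dimensionless)
LAI = 32.2 m^2 / 13.4 m^2
LAI = 2.4

2.4


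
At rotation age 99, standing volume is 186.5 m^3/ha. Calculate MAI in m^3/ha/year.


Formula: MAI = Total Volume / Stand Age
MAI = 186.5 m^3/ha / 99 years
MAI = 1.88 m^3/ha/year

1.88


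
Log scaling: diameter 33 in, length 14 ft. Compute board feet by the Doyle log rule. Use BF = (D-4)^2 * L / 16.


Doyle: BF = (D - 4)^2 * L / 16
Adjusted diameter = 33 - 4 = 29 in
(D-4)^2 = 29^2 = 841
BF = 841 * 14 / 16 = 736 BF

736


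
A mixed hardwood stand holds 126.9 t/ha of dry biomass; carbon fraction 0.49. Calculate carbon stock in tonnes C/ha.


Formula: Carbon Stock = Biomass * Carbon Fraction
C = 126.9 t/ha * 0.49
C = 62.2 t C/ha

62.2


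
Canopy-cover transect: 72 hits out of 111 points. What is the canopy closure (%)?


Formula: Canopy closure = covered points / total points * 100
Closure = 72 / 111 * 100
Closure = 0.6486 * 100 = 64.9%

64.9


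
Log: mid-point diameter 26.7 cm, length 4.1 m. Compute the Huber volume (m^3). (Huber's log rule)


Huber: V = Am * L,  Am = pi*(Dm/200)^2
Am = pi*(26.7/200)^2 = 0.05599 m^2
V = 0.05599*4.1 = 0.2296 m^3

0.2296


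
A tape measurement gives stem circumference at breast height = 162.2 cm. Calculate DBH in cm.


Formula: DBH = C / pi
DBH = 162.2 / pi
pi = 3.14159...
DBH = 51.6 cm

51.6


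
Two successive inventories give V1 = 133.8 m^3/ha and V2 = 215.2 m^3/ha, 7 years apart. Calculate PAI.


Formula: PAI = (V_T2 - V_T1) / (T2 - T1)
Volume increment = 215.2 - 133.8 = 81.4 m^3/ha
PAI = 81.4 / 7 = 11.63 m^3/ha/year

11.63


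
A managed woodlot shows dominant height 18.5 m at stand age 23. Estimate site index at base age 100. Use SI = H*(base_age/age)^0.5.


Formula: SI = H_dom * (base_age / age)^0.5
Age ratio = 100 / 23 = 4.34783
sqrt(age_ratio) = 2.08514
SI = 18.5 * 2.08514 = 38.6 m

38.6


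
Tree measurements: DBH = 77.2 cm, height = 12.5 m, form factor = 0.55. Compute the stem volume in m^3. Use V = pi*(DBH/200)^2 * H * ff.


Formula: V = pi * (DBH/200)^2 * H * ff
Radius = DBH/200 = 77.2/200 = 0.386 m
Radius^2 = 0.386^2 = 0.148996 m^2
V = pi * 0.148996 * 12.5 * 0.55
V = 3.218 m^3

3.218


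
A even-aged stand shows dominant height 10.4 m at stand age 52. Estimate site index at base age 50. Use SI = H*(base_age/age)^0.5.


Formula: SI = H_dom * (base_age / age)^0.5
Age ratio = 50 / 52 = 0.96154
sqrt(age_ratio) = 0.98058
SI = 10.4 * 0.98058 = 10.2 m

10.2


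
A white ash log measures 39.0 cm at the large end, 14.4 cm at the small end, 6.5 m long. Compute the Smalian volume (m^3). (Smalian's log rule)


Smalian: V = (A1 + A2)/2 * L,  A = pi*(D/200)^2
A1 = pi*(39.0/200)^2 = 0.119459 m^2
A2 = pi*(14.4/200)^2 = 0.016286 m^2
V = (0.119459+0.016286)/2*6.5 = 0.4412 m^3

0.4412


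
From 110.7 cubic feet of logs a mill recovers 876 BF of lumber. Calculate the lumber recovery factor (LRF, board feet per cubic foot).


Formula: LRF = Lumber Output (BF) / Log Input (ft^3)
LRF = 876 BF / 110.7 ft^3
LRF = 7.91 BF/ft^3

7.91


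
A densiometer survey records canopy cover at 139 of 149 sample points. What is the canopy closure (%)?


Formula: Canopy closure = covered points / total points * 100
Closure = 139 / 149 * 100
Closure = 0.9329 * 100 = 93.3%

93.3


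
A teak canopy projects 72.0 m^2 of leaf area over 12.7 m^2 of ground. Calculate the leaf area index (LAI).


Formula: LAI = total leaf area / ground area  (dimensionless)
LAI = 72.0 m^2 / 12.7 m^2
LAI = 5.67

5.67


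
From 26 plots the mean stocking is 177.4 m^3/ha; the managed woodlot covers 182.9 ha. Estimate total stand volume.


Formula: Total Volume = Mean Volume per ha * Total Area
Total Volume = 177.4 m^3/ha * 182.9 ha
Total Volume = 32446 m^3

32446


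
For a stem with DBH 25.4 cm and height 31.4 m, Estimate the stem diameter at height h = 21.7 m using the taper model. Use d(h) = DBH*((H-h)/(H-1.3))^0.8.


Taper: d(h) = DBH * ((H - h) / (H - 1.3))^0.8
Numerator = H - h = 31.4 - 21.7 = 9.7 m
Denominator = H - 1.3 = 31.4 - 1.3 = 30.1 m
Ratio = 9.7 / 30.1 = 0.32226
d = 25.4 * 0.32226^0.8 = 10.3 cm

10.3


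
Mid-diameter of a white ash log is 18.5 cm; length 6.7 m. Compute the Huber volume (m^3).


Huber: V = Am * L,  Am = pi*(Dm/200)^2
Am = pi*(18.5/200)^2 = 0.02688 m^2
V = 0.02688*6.7 = 0.1801 m^3

0.1801


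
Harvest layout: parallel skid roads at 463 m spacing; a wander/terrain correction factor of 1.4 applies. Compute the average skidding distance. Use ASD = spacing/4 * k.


Formula: ASD = (spacing / 4) * correction
Uncorrected distance = spacing / 4 = 463 / 4 = 115.75 m
ASD = 115.75 * 1.4 = 162 m

162


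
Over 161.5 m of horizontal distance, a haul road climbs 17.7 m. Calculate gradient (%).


Formula: Gradient = rise / run * 100
Gradient = 17.7 / 161.5 * 100 = 11.0%

11.0


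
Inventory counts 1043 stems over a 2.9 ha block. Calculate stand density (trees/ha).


Formula: Stand Density = N_trees / Area_ha
Density = 1043 trees / 2.9 ha
Density = 360 trees/ha

360


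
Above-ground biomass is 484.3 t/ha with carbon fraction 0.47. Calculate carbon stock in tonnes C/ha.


Formula: Carbon Stock = Biomass * Carbon Fraction
C = 484.3 t/ha * 0.47
C = 227.6 t C/ha

227.6


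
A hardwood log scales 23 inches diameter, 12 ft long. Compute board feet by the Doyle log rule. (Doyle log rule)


Doyle: BF = (D - 4)^2 * L / 16
Adjusted diameter = 23 - 4 = 19 in
(D-4)^2 = 19^2 = 361
BF = 361 * 12 / 16 = 271 BF

271


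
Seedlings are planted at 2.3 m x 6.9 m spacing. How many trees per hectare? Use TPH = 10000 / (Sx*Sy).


Formula: TPH = 10000 m^2/ha / (spacing_x * spacing_y)
Area per tree = 2.3 m * 6.9 m = 15.87 m^2
TPH = 10000 / 15.87 = 630 trees/ha

630


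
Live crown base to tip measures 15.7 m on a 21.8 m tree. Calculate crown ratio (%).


Formula: Crown Ratio = (Crown Length / Total Height) * 100
CR = (15.7 m / 21.8 m) * 100
CR = 0.7202 * 100 = 72.0%

72.0


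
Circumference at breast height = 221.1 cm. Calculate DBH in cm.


Formula: DBH = C / pi
DBH = 221.1 / pi
pi = 3.14159...
DBH = 70.4 cm

70.4


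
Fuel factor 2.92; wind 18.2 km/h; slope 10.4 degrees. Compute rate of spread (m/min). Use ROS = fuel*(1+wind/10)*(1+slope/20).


Formula: ROS = fuel * (1 + wind/10) * (1 + slope/20)
Wind factor = 1 + 18.2/10 = 2.82
Slope factor = 1 + 10.4/20 = 1.52
ROS = 2.92 * 2.82 * 1.52 = 12.52 m/min

12.52


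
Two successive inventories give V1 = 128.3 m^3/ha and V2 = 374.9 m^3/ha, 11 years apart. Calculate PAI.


Formula: PAI = (V_T2 - V_T1) / (T2 - T1)
Volume increment = 374.9 - 128.3 = 246.6 m^3/ha
PAI = 246.6 / 11 = 22.42 m^3/ha/year

22.42


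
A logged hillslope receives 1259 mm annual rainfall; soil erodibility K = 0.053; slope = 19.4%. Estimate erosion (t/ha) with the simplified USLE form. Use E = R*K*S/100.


Formula: E = R * K * S / 100  (simplified USLE)
R * K = 1259 * 0.053 = 66.727
E = 66.727 * 19.4 / 100 = 12.95 t/ha

12.95


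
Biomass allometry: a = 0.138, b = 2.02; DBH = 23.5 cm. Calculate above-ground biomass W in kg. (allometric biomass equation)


Formula: W = a * DBH^b  (allometric power law)
DBH^b = 23.5^2.02 = 588.2434
W = 0.138 * 588.2434 = 81.2 kg

81.2


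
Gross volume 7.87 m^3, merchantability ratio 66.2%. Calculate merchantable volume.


Formula: MV = V_total * (merchantable_pct / 100)
Merchantable fraction = 66.2% / 100 = 0.662
MV = 7.87 m^3 * 0.662 = 5.21 m^3

5.21


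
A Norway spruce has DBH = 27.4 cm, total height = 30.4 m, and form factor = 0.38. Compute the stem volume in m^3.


Formula: V = pi * (DBH/200)^2 * H * ff
Radius = DBH/200 = 27.4/200 = 0.137 m
Radius^2 = 0.137^2 = 0.018769 m^2
V = pi * 0.018769 * 30.4 * 0.38
V = 0.681 m^3

0.681


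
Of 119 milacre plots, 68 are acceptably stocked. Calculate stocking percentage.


Formula: Stocking % = stocked plots / total plots * 100
Stocking = 68 / 119 * 100
Stocking = 0.5714 * 100 = 57.1%

57.1


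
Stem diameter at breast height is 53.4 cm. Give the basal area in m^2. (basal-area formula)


Formula: BA = pi * (DBH/2)^2 / 10000  (cm^2 to m^2)
Radius = DBH/2 = 53.4/2 = 26.7 cm
BA = pi * 26.7^2 / 10000
   = 2239.61 cm^2 / 10000
   = 0.224 m^2

0.224


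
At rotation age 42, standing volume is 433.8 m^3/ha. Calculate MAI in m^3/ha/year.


Formula: MAI = Total Volume / Stand Age
MAI = 433.8 m^3/ha / 42 years
MAI = 10.33 m^3/ha/year

10.33


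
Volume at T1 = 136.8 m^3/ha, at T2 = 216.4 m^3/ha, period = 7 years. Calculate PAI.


Formula: PAI = (V_T2 - V_T1) / (T2 - T1)
Volume increment = 216.4 - 136.8 = 79.6 m^3/ha
PAI = 79.6 / 7 = 11.37 m^3/ha/year

11.37


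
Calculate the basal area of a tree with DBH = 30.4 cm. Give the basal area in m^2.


Formula: BA = pi * (DBH/2)^2 / 10000  (cm^2 to m^2)
Radius = DBH/2 = 30.4/2 = 15.2 cm
BA = pi * 15.2^2 / 10000
   = 725.8336 cm^2 / 10000
   = 0.0726 m^2

0.0726
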